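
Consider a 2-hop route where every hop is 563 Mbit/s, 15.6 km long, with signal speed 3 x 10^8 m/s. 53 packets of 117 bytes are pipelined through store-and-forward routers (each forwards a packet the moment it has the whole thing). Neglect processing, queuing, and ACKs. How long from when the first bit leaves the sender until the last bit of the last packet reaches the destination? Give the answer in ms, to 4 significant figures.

0.1938 ms

Per-hop transmission t_tx = L/R = 936/563000000 = 0.00166252 ms.
Per-hop propagation t_prop = 15600/300000000 = 0.052 ms.
Pipeline fill: first packet needs 2·t_tx to clear all hops; remaining 52 packets each add one t_tx.
Total = (2+53-1)·t_tx + 2·t_prop = 54·0.00166252 + 2·0.052 = 0.1938 ms.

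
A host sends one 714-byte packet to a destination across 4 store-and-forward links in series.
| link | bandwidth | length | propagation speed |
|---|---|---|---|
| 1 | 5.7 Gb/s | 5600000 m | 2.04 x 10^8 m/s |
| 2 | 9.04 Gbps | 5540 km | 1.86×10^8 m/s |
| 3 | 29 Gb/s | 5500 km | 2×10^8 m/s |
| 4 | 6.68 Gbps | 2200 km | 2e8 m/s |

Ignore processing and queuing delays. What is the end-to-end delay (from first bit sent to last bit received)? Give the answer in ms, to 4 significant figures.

L = 714 × 8 = 5712 bits.
Transmission delays (L/R per hop): 0.00100211, 0.000631858, 0.000196966, 0.00085509 ms; sum = 0.00268602 ms.
Propagation delays (d/s per hop): 27.451, 29.7849, 27.5, 11 ms; sum = 95.7359 ms.
End-to-end = 95.74 ms.

95.74 ms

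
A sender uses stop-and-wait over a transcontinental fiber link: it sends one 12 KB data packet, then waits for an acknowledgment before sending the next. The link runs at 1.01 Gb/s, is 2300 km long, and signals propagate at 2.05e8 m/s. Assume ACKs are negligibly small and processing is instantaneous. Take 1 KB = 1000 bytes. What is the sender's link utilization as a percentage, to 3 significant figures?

t_tx = L/R = 96000/1010000000 = 9.50495e-05 s.
t_prop = 2300000/2.05e+08 = 0.0112195 s; RTT = 0.022439 s.
Cycle = t_tx + RTT = 0.0225341 s.
Utilization = t_tx / cycle = 9.50495e-05/0.0225341 = 0.422 %.

0.422 %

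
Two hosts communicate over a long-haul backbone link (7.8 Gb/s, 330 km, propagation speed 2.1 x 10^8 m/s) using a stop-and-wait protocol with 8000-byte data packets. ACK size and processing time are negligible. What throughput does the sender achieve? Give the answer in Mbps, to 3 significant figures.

20.3 Mbps

t_tx = L/R = 64000/7800000000 = 8.20513e-06 s.
t_prop = 330000/210000000 = 0.00157143 s; RTT = 0.00314286 s.
Cycle = t_tx + RTT = 0.00315106 s.
Throughput = L / cycle = 64000 / 0.00315106 = 20.3 Mbps.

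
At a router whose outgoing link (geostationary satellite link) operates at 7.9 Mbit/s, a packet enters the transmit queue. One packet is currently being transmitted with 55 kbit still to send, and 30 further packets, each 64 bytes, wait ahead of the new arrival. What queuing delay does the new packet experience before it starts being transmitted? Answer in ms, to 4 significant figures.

Each queued packet: L/R = 512/7900000 = 0.0648101 ms.
30 queued → 1.9443 ms.
Plus remaining 55000 bits of current packet: 6.96203 ms.
Queuing delay = 8.906 ms.

8.906 ms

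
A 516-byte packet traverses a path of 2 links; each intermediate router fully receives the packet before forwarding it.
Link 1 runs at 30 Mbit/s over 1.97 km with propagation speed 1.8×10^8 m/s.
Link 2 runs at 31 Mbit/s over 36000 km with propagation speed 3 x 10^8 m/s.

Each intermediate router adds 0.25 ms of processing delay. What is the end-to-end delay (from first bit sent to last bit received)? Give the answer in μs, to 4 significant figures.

L = 516 × 8 = 4128 bits.
Transmission delays (L/R per hop): 137.6, 133.161 μs; sum = 270.761 μs.
Propagation delays (d/s per hop): 10.9444, 120000 μs; sum = 120011 μs.
Processing at 1 router(s): 1 × 0.25 ms = 250 μs.
End-to-end = 120500 μs.

120500 μs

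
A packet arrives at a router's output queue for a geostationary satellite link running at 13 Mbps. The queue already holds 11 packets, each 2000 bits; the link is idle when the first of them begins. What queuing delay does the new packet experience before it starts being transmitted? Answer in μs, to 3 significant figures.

1690 μs

Each queued packet: L/R = 2000/13000000 = 153.846 μs.
11 queued → 1692.31 μs.
Queuing delay = 1690 μs.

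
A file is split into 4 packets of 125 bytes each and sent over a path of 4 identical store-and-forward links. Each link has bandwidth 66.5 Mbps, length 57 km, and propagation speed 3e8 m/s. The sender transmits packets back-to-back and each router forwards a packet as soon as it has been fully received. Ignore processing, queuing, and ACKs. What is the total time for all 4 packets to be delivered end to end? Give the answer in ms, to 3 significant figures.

Per-hop transmission t_tx = L/R = 1000/66500000 = 0.0150376 ms.
Per-hop propagation t_prop = 57000/300000000 = 0.19 ms.
Pipeline fill: first packet needs 4·t_tx to clear all hops; remaining 3 packets each add one t_tx.
Total = (4+4-1)·t_tx + 4·t_prop = 7·0.0150376 + 4·0.19 = 0.865 ms.

0.865 ms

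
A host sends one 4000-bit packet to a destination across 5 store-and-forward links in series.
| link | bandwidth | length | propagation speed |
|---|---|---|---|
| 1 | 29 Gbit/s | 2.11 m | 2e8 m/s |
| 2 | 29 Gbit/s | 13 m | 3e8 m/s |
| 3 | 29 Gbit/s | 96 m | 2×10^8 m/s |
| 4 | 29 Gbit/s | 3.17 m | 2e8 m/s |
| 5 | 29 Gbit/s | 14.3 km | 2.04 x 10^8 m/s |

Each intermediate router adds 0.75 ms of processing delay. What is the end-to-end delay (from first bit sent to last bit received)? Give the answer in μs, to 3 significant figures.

3070 μs

Transmission delay per hop = L/R = 4000/29000000000 = 0.137931 μs; 5 hops → 0.689655 μs.
Propagation delays (d/s per hop): 0.01055, 0.0433333, 0.48, 0.01585, 70.098 μs; sum = 70.6478 μs.
Processing at 4 router(s): 4 × 0.75 ms = 3000 μs.
End-to-end = 3070 μs.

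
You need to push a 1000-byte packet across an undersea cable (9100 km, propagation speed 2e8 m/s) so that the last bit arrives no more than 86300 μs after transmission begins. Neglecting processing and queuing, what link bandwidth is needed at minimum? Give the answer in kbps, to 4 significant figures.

L = 8000 bits.
Propagation delay = 9100000 / 200000000 = 45500 μs.
Transmission budget = 86300 − 45500 = 40800 μs.
R ≥ L / t_tx = 8000 bits / 0.0408 s = 196.1 kbps.

196.1 kbps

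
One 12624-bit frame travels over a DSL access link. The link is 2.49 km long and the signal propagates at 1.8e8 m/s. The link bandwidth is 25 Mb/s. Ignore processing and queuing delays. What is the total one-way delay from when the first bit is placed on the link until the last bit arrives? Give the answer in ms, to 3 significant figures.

0.519 ms

Transmission delay = L/R = 12624 / 25000000 = 0.50496 ms.
Propagation delay = d/s = 2490 m / 180000000 m/s = 0.0138333 ms.
Total = 0.519 ms.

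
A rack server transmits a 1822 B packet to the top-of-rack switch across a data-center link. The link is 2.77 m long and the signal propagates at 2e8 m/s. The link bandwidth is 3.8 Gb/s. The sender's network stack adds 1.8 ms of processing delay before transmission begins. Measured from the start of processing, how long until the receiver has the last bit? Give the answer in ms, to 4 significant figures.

1.804 ms

L = 1822 × 8 = 14576 bits.
Transmission delay = L/R = 14576 / 3800000000 = 0.00383579 ms.
Propagation delay = d/s = 2.77 m / 200000000 m/s = 1.385e-05 ms.
Plus processing delay 1.8 ms = 1.8 ms.
Total = 1.804 ms.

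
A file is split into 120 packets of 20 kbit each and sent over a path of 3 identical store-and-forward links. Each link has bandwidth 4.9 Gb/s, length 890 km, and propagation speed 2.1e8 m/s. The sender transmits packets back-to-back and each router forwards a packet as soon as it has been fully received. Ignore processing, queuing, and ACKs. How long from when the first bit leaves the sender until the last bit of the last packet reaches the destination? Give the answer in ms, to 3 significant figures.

13.2 ms

Per-hop transmission t_tx = L/R = 20000/4900000000 = 0.00408163 ms.
Per-hop propagation t_prop = 890000/210000000 = 4.2381 ms.
Pipeline fill: first packet needs 3·t_tx to clear all hops; remaining 119 packets each add one t_tx.
Total = (3+120-1)·t_tx + 3·t_prop = 122·0.00408163 + 3·4.2381 = 13.2 ms.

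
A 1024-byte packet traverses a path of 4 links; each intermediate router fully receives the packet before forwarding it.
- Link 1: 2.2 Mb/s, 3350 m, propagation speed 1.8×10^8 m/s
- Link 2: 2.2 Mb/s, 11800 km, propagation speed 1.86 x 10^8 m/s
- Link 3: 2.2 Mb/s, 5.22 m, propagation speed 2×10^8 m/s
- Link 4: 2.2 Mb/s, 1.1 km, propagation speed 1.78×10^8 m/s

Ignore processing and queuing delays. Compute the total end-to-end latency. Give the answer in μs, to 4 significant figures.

78360 μs

L = 1024 × 8 = 8192 bits.
Transmission delay per hop = L/R = 8192/2200000 = 3723.64 μs; 4 hops → 14894.5 μs.
Propagation delays (d/s per hop): 18.6111, 63440.9, 0.0261, 6.17978 μs; sum = 63465.7 μs.
End-to-end = 78360 μs.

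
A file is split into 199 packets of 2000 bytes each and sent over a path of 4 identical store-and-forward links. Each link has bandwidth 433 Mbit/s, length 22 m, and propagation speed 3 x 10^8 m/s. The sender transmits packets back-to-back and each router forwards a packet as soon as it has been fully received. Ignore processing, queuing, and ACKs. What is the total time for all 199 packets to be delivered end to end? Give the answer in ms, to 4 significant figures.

7.464 ms

Per-hop transmission t_tx = L/R = 16000/433000000 = 0.0369515 ms.
Per-hop propagation t_prop = 22/300000000 = 7.33333e-05 ms.
Pipeline fill: first packet needs 4·t_tx to clear all hops; remaining 198 packets each add one t_tx.
Total = (4+199-1)·t_tx + 4·t_prop = 202·0.0369515 + 4·7.33333e-05 = 7.464 ms.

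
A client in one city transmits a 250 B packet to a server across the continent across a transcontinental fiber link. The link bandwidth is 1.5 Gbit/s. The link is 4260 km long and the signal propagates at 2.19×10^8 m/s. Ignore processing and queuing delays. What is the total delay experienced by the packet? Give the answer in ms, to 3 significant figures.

L = 250 × 8 = 2000 bits.
Transmission delay = L/R = 2000 / 1500000000 = 0.00133333 ms.
Propagation delay = d/s = 4260000 m / 219000000 m/s = 19.4521 ms.
Total = 19.5 ms.

19.5 ms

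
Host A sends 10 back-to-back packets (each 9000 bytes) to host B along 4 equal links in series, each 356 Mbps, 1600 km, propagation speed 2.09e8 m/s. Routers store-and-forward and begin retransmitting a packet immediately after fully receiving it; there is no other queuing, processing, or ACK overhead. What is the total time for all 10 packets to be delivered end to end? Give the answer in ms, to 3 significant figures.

Per-hop transmission t_tx = L/R = 72000/356000000 = 0.202247 ms.
Per-hop propagation t_prop = 1600000/209000000 = 7.6555 ms.
Pipeline fill: first packet needs 4·t_tx to clear all hops; remaining 9 packets each add one t_tx.
Total = (4+10-1)·t_tx + 4·t_prop = 13·0.202247 + 4·7.6555 = 33.3 ms.

33.3 ms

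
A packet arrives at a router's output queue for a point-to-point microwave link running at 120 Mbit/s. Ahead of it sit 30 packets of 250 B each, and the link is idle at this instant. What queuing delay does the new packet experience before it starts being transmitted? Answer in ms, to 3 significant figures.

Each queued packet: L/R = 2000/120000000 = 0.0166667 ms.
30 queued → 0.5 ms.
Queuing delay = 0.500 ms.

0.500 ms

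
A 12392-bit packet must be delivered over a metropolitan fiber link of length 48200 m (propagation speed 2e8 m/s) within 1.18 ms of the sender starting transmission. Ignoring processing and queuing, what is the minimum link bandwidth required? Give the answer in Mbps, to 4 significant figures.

13.20 Mbps

Propagation delay = 48200 / 200000000 = 0.241 ms.
Transmission budget = 1.18 − 0.241 = 0.939 ms.
R ≥ L / t_tx = 12392 bits / 0.000939 s = 13.20 Mbps.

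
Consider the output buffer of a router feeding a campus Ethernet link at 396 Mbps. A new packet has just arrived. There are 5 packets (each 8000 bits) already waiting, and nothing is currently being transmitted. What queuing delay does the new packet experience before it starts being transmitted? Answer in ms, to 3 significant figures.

0.101 ms

Each queued packet: L/R = 8000/396000000 = 0.020202 ms.
5 queued → 0.10101 ms.
Queuing delay = 0.101 ms.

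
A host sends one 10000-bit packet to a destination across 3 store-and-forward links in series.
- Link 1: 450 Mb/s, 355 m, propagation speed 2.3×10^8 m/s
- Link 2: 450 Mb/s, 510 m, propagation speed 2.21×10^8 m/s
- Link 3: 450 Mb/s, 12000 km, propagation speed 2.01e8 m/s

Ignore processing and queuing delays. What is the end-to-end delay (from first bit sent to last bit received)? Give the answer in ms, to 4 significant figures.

Transmission delay per hop = L/R = 10000/450000000 = 0.0222222 ms; 3 hops → 0.0666667 ms.
Propagation delays (d/s per hop): 0.00154348, 0.00230769, 59.7015 ms; sum = 59.7053 ms.
End-to-end = 59.77 ms.

59.77 ms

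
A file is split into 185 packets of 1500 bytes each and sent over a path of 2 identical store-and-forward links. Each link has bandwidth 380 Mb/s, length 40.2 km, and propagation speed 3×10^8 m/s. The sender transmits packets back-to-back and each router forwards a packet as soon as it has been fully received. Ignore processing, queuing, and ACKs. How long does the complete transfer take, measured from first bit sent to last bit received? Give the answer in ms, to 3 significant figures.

6.14 ms

Per-hop transmission t_tx = L/R = 12000/380000000 = 0.0315789 ms.
Per-hop propagation t_prop = 40200/300000000 = 0.134 ms.
Pipeline fill: first packet needs 2·t_tx to clear all hops; remaining 184 packets each add one t_tx.
Total = (2+185-1)·t_tx + 2·t_prop = 186·0.0315789 + 2·0.134 = 6.14 ms.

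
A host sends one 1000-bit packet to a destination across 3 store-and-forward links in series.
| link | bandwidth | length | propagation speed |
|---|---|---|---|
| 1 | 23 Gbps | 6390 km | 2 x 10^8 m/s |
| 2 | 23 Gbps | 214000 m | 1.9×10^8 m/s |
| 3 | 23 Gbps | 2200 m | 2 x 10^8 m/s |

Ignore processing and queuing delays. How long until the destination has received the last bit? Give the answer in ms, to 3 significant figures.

33.1 ms

Transmission delay per hop = L/R = 1000/23000000000 = 4.34783e-05 ms; 3 hops → 0.000130435 ms.
Propagation delays (d/s per hop): 31.95, 1.12632, 0.011 ms; sum = 33.0873 ms.
End-to-end = 33.1 ms.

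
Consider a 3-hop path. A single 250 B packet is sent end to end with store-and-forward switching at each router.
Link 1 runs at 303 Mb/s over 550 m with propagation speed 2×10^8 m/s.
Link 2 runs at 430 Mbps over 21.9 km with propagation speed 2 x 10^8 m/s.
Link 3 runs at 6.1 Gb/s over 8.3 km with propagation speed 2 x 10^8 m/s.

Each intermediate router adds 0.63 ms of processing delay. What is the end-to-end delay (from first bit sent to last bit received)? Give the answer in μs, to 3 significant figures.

1430 μs

L = 250 × 8 = 2000 bits.
Transmission delays (L/R per hop): 6.60066, 4.65116, 0.327869 μs; sum = 11.5797 μs.
Propagation delays (d/s per hop): 2.75, 109.5, 41.5 μs; sum = 153.75 μs.
Processing at 2 router(s): 2 × 0.63 ms = 1260 μs.
End-to-end = 1430 μs.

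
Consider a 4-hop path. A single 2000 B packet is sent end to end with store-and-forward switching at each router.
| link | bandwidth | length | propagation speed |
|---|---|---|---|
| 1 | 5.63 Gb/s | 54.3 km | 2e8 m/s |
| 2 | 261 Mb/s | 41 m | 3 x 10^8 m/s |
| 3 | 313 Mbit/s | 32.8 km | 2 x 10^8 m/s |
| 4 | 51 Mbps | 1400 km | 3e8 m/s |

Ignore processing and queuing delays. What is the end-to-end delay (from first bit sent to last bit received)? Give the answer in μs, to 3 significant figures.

5530 μs

L = 2000 × 8 = 16000 bits.
Transmission delays (L/R per hop): 2.84192, 61.3027, 51.1182, 313.725 μs; sum = 428.988 μs.
Propagation delays (d/s per hop): 271.5, 0.136667, 164, 4666.67 μs; sum = 5102.3 μs.
End-to-end = 5530 μs.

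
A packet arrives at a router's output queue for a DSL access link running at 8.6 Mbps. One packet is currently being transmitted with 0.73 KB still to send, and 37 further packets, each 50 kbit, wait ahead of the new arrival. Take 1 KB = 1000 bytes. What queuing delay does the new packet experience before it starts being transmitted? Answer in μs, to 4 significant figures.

Each queued packet: L/R = 50000/8600000 = 5813.95 μs.
37 queued → 215116 μs.
Plus remaining 5840 bits of current packet: 679.07 μs.
Queuing delay = 215800 μs.

215800 μs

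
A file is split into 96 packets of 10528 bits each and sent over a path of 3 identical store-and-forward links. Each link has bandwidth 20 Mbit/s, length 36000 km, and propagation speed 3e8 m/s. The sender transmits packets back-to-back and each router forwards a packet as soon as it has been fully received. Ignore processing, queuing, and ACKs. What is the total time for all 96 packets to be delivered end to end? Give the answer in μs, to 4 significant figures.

411600 μs

Per-hop transmission t_tx = L/R = 10528/20000000 = 526.4 μs.
Per-hop propagation t_prop = 36000000/300000000 = 120000 μs.
Pipeline fill: first packet needs 3·t_tx to clear all hops; remaining 95 packets each add one t_tx.
Total = (3+96-1)·t_tx + 3·t_prop = 98·526.4 + 3·120000 = 411600 μs.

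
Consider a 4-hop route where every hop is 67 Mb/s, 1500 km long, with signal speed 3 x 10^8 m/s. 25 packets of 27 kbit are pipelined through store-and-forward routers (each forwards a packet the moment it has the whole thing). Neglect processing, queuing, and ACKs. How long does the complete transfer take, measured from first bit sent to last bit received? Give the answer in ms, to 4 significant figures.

31.28 ms

Per-hop transmission t_tx = L/R = 27000/67000000 = 0.402985 ms.
Per-hop propagation t_prop = 1500000/300000000 = 5 ms.
Pipeline fill: first packet needs 4·t_tx to clear all hops; remaining 24 packets each add one t_tx.
Total = (4+25-1)·t_tx + 4·t_prop = 28·0.402985 + 4·5 = 31.28 ms.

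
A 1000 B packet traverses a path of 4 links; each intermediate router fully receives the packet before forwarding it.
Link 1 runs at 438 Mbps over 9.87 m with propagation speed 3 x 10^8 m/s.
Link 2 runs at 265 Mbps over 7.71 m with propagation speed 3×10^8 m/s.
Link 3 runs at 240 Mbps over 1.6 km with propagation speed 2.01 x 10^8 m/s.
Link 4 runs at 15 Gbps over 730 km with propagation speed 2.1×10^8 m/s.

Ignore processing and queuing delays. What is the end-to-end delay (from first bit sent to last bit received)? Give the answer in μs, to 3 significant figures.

L = 1000 × 8 = 8000 bits.
Transmission delays (L/R per hop): 18.2648, 30.1887, 33.3333, 0.533333 μs; sum = 82.3202 μs.
Propagation delays (d/s per hop): 0.0329, 0.0257, 7.9602, 3476.19 μs; sum = 3484.21 μs.
End-to-end = 3570 μs.

3570 μs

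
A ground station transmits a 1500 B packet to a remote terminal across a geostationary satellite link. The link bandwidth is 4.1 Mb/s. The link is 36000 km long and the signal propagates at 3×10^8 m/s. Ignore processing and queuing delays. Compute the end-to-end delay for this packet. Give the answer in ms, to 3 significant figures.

L = 1500 × 8 = 12000 bits.
Transmission delay = L/R = 12000 / 4.1e+06 = 2.92683 ms.
Propagation delay = d/s = 36000000 m / 300000000 m/s = 120 ms.
Total = 123 ms.

123 ms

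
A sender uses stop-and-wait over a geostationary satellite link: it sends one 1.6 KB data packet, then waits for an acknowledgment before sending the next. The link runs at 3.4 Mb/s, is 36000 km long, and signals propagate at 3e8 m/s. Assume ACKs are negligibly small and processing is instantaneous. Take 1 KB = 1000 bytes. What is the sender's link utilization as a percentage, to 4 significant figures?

1.544 %

t_tx = L/R = 12800/3400000 = 0.00376471 s.
t_prop = 36000000/300000000 = 0.12 s; RTT = 0.24 s.
Cycle = t_tx + RTT = 0.243765 s.
Utilization = t_tx / cycle = 0.00376471/0.243765 = 1.544 %.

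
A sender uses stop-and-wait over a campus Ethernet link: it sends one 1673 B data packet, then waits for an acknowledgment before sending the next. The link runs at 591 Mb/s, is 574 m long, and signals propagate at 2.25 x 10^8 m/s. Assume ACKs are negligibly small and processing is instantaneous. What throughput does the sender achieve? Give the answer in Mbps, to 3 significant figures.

t_tx = L/R = 13384/591000000 = 2.26464e-05 s.
t_prop = 574/225000000 = 2.55111e-06 s; RTT = 5.10222e-06 s.
Cycle = t_tx + RTT = 2.77486e-05 s.
Throughput = L / cycle = 13384 / 2.77486e-05 = 482 Mbps.

482 Mbps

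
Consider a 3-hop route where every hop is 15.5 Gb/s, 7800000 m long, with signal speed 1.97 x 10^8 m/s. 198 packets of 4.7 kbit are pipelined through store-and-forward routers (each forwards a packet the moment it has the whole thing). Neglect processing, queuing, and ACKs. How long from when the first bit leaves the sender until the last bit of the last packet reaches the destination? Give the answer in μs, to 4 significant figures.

Per-hop transmission t_tx = L/R = 4700/15500000000 = 0.303226 μs.
Per-hop propagation t_prop = 7800000/197000000 = 39593.9 μs.
Pipeline fill: first packet needs 3·t_tx to clear all hops; remaining 197 packets each add one t_tx.
Total = (3+198-1)·t_tx + 3·t_prop = 200·0.303226 + 3·39593.9 = 118800 μs.

118800 μs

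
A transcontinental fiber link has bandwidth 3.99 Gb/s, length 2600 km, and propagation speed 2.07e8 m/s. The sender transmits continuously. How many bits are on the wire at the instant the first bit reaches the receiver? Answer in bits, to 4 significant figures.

Propagation delay = 2600000 / 2.07e+08 = 0.0125604 s.
BDP = R × t_prop = 3990000000 × 0.0125604 = 50115900 bits.

50120000 bits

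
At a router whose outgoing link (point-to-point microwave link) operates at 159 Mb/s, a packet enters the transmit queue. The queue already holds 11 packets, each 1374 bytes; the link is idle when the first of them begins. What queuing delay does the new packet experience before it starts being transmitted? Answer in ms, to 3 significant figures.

0.760 ms

Each queued packet: L/R = 10992/159000000 = 0.0691321 ms.
11 queued → 0.760453 ms.
Queuing delay = 0.760 ms.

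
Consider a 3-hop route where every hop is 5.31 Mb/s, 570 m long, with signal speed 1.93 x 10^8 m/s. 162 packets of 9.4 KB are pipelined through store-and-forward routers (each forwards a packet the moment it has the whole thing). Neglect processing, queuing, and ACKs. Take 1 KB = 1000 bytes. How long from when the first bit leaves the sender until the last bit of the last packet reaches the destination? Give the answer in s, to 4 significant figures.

Per-hop transmission t_tx = L/R = 75200/5310000 = 0.014162 s.
Per-hop propagation t_prop = 570/193000000 = 2.95337e-06 s.
Pipeline fill: first packet needs 3·t_tx to clear all hops; remaining 161 packets each add one t_tx.
Total = (3+162-1)·t_tx + 3·t_prop = 164·0.014162 + 3·2.95337e-06 = 2.323 s.

2.323 s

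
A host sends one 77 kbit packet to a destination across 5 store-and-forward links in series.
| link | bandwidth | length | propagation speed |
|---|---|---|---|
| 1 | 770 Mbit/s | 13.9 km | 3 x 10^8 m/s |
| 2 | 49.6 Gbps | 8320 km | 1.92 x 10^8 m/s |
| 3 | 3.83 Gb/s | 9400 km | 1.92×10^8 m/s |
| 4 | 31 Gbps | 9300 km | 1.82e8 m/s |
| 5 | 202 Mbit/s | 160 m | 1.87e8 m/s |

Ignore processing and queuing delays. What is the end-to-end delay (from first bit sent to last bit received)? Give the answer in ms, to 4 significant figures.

143.9 ms

L = 77000 bits.
Transmission delays (L/R per hop): 0.1, 0.00155242, 0.0201044, 0.00248387, 0.381188 ms; sum = 0.505329 ms.
Propagation delays (d/s per hop): 0.0463333, 43.3333, 48.9583, 51.0989, 0.000855615 ms; sum = 143.438 ms.
End-to-end = 143.9 ms.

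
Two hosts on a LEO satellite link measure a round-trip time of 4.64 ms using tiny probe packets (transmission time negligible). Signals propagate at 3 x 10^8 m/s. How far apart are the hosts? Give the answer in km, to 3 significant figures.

One-way propagation = RTT/2 = 2.32 ms.
d = s × t = 300000000 × 0.00232 = 696 km.

696 km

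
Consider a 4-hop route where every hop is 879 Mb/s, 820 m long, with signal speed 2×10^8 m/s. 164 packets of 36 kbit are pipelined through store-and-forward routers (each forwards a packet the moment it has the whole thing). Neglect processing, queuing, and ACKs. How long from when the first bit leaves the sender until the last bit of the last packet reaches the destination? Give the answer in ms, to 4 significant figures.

Per-hop transmission t_tx = L/R = 36000/879000000 = 0.0409556 ms.
Per-hop propagation t_prop = 820/200000000 = 0.0041 ms.
Pipeline fill: first packet needs 4·t_tx to clear all hops; remaining 163 packets each add one t_tx.
Total = (4+164-1)·t_tx + 4·t_prop = 167·0.0409556 + 4·0.0041 = 6.856 ms.

6.856 ms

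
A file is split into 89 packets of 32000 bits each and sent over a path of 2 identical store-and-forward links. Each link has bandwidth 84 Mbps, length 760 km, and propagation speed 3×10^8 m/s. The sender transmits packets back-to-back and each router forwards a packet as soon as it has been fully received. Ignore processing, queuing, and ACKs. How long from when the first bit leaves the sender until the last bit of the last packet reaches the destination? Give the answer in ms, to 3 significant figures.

Per-hop transmission t_tx = L/R = 32000/84000000 = 0.380952 ms.
Per-hop propagation t_prop = 760000/300000000 = 2.53333 ms.
Pipeline fill: first packet needs 2·t_tx to clear all hops; remaining 88 packets each add one t_tx.
Total = (2+89-1)·t_tx + 2·t_prop = 90·0.380952 + 2·2.53333 = 39.4 ms.

39.4 ms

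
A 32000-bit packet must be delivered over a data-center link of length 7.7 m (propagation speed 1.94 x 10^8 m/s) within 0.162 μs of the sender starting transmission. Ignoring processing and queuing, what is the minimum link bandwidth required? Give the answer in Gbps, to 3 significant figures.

262 Gbps

Propagation delay = 7.7 / 194000000 = 0.0396907 μs.
Transmission budget = 0.162 − 0.0396907 = 0.122309 μs.
R ≥ L / t_tx = 32000 bits / 1.22309e-07 s = 262 Gbps.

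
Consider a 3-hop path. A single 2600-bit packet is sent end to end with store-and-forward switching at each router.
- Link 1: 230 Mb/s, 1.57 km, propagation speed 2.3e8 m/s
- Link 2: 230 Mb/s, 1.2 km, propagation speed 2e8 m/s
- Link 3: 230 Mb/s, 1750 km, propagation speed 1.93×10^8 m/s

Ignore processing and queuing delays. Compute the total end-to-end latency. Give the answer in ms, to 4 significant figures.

Transmission delay per hop = L/R = 2600/230000000 = 0.0113043 ms; 3 hops → 0.033913 ms.
Propagation delays (d/s per hop): 0.00682609, 0.006, 9.06736 ms; sum = 9.08018 ms.
End-to-end = 9.114 ms.

9.114 ms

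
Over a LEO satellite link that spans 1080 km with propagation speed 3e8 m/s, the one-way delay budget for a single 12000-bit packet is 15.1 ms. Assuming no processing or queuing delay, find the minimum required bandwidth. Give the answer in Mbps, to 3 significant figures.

Propagation delay = 1080000 / 300000000 = 3.6 ms.
Transmission budget = 15.1 − 3.6 = 11.5 ms.
R ≥ L / t_tx = 12000 bits / 0.0115 s = 1.04 Mbps.

1.04 Mbps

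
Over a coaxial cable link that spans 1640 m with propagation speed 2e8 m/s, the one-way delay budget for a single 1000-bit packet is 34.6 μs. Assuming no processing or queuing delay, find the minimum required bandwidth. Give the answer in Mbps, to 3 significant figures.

Propagation delay = 1640 / 200000000 = 8.2 μs.
Transmission budget = 34.6 − 8.2 = 26.4 μs.
R ≥ L / t_tx = 1000 bits / 2.64e-05 s = 37.9 Mbps.

37.9 Mbps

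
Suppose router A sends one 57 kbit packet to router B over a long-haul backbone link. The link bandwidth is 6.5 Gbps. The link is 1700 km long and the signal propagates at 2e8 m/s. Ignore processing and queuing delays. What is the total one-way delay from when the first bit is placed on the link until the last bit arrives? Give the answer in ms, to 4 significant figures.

L = 57000 bits.
Transmission delay = L/R = 57000 / 6500000000 = 0.00876923 ms.
Propagation delay = d/s = 1700000 m / 200000000 m/s = 8.5 ms.
Total = 8.509 ms.

8.509 ms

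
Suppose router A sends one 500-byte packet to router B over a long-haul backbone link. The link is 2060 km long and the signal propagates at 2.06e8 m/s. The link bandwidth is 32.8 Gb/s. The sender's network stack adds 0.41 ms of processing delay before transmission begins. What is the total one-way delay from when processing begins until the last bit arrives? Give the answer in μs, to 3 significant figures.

L = 500 × 8 = 4000 bits.
Transmission delay = L/R = 4000 / 3.28e+10 = 0.121951 μs.
Propagation delay = d/s = 2060000 m / 206000000 m/s = 10000 μs.
Plus processing delay 0.41 ms = 410 μs.
Total = 10400 μs.

10400 μs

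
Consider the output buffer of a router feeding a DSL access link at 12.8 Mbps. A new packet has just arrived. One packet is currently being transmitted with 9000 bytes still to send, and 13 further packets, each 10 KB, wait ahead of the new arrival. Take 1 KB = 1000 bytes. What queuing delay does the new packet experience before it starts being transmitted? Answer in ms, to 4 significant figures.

86.88 ms

Each queued packet: L/R = 80000/12800000 = 6.25 ms.
13 queued → 81.25 ms.
Plus remaining 72000 bits of current packet: 5.625 ms.
Queuing delay = 86.88 ms.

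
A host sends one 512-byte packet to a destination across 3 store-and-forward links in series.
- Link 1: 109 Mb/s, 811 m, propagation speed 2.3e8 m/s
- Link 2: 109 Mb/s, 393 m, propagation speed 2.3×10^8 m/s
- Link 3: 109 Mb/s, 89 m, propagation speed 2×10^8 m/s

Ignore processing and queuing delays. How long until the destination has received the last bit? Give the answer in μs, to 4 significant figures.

118.4 μs

L = 512 × 8 = 4096 bits.
Transmission delay per hop = L/R = 4096/109000000 = 37.578 μs; 3 hops → 112.734 μs.
Propagation delays (d/s per hop): 3.52609, 1.7087, 0.445 μs; sum = 5.67978 μs.
End-to-end = 118.4 μs.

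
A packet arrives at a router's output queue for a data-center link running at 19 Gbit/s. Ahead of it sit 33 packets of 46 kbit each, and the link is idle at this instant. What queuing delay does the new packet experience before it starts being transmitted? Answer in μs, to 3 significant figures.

Each queued packet: L/R = 46000/19000000000 = 2.42105 μs.
33 queued → 79.8947 μs.
Queuing delay = 79.9 μs.

79.9 μs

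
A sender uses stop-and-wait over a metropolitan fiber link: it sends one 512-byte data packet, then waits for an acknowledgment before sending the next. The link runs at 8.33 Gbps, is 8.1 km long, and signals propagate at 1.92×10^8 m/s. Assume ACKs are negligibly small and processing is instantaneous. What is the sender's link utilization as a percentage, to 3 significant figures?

0.579 %

t_tx = L/R = 4096/8330000000 = 4.91717e-07 s.
t_prop = 8100/192000000 = 4.21875e-05 s; RTT = 8.4375e-05 s.
Cycle = t_tx + RTT = 8.48667e-05 s.
Utilization = t_tx / cycle = 4.91717e-07/8.48667e-05 = 0.579 %.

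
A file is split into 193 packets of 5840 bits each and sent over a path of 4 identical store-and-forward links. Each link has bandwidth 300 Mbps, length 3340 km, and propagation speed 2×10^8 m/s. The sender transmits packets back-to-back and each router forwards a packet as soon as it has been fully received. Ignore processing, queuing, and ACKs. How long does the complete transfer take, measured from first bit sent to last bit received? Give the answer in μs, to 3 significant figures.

Per-hop transmission t_tx = L/R = 5840/300000000 = 19.4667 μs.
Per-hop propagation t_prop = 3340000/200000000 = 16700 μs.
Pipeline fill: first packet needs 4·t_tx to clear all hops; remaining 192 packets each add one t_tx.
Total = (4+193-1)·t_tx + 4·t_prop = 196·19.4667 + 4·16700 = 70600 μs.

70600 μs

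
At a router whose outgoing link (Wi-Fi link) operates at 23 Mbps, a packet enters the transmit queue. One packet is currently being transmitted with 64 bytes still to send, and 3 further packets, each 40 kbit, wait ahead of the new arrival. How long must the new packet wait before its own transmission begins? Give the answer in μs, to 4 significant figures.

5240 μs

Each queued packet: L/R = 40000/23000000 = 1739.13 μs.
3 queued → 5217.39 μs.
Plus remaining 512 bits of current packet: 22.2609 μs.
Queuing delay = 5240 μs.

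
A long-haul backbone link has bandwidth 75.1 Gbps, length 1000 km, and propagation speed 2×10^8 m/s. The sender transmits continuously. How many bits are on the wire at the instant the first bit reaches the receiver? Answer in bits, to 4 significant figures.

375500000 bits

Propagation delay = 1000000 / 200000000 = 0.005 s.
BDP = R × t_prop = 75100000000 × 0.005 = 375500000 bits.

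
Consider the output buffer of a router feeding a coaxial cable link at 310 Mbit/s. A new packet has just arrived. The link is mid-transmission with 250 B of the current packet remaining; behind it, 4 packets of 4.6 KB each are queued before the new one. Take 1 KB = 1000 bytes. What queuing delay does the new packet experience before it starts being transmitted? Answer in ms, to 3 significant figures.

0.481 ms

Each queued packet: L/R = 36800/310000000 = 0.11871 ms.
4 queued → 0.474839 ms.
Plus remaining 2000 bits of current packet: 0.00645161 ms.
Queuing delay = 0.481 ms.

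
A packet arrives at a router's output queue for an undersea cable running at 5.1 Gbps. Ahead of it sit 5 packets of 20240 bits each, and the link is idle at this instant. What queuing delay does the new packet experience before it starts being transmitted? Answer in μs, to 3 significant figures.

Each queued packet: L/R = 20240/5100000000 = 3.96863 μs.
5 queued → 19.8431 μs.
Queuing delay = 19.8 μs.

19.8 μs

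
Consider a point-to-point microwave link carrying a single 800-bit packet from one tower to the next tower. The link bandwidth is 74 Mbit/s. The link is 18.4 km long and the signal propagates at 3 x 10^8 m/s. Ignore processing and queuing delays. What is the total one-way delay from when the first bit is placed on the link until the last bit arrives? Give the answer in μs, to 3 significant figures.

Transmission delay = L/R = 800 / 74000000 = 10.8108 μs.
Propagation delay = d/s = 18400 m / 300000000 m/s = 61.3333 μs.
Total = 72.1 μs.

72.1 μs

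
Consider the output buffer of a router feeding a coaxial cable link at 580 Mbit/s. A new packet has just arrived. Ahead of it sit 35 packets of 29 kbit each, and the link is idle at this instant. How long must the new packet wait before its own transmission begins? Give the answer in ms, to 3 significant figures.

Each queued packet: L/R = 29000/580000000 = 0.05 ms.
35 queued → 1.75 ms.
Queuing delay = 1.75 ms.

1.75 ms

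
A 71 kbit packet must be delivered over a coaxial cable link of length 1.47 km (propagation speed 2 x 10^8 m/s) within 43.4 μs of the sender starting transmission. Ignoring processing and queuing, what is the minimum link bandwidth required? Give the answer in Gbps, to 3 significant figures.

Propagation delay = 1470 / 200000000 = 7.35 μs.
Transmission budget = 43.4 − 7.35 = 36.05 μs.
R ≥ L / t_tx = 71000 bits / 3.605e-05 s = 1.97 Gbps.

1.97 Gbps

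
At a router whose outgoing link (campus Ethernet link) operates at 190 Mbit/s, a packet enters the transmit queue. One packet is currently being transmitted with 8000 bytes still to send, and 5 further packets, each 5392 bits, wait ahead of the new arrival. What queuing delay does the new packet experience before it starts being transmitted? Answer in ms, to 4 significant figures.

0.4787 ms

Each queued packet: L/R = 5392/190000000 = 0.0283789 ms.
5 queued → 0.141895 ms.
Plus remaining 64000 bits of current packet: 0.336842 ms.
Queuing delay = 0.4787 ms.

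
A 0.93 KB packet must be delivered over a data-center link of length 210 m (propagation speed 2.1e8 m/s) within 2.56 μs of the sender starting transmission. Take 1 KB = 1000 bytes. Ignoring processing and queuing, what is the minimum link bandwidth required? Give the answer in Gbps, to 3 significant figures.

L = 7440 bits.
Propagation delay = 210 / 210000000 = 1 μs.
Transmission budget = 2.56 − 1 = 1.56 μs.
R ≥ L / t_tx = 7440 bits / 1.56e-06 s = 4.77 Gbps.

4.77 Gbps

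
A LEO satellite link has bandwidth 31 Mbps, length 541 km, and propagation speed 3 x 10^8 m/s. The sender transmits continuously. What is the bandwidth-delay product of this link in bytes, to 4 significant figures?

Propagation delay = 541000 / 300000000 = 0.00180333 s.
BDP = R × t_prop = 31000000 × 0.00180333 = 55903.3 bits.
In bytes: 55903.3/8 = 6988 bytes.

6988 bytes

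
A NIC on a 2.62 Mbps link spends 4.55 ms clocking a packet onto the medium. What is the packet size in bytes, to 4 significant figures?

L = R × t_tx = 2620000 b/s × 0.00455 s = 11921 bits.
In bytes: 11921 / 8 = 1490 bytes.

1490 bytes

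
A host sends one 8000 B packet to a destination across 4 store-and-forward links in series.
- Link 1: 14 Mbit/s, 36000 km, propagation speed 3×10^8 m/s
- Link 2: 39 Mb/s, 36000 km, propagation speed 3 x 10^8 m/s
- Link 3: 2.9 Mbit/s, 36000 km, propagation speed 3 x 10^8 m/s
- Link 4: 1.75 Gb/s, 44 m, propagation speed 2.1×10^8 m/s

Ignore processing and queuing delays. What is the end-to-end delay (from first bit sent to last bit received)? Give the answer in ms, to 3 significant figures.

L = 8000 × 8 = 64000 bits.
Transmission delays (L/R per hop): 4.57143, 1.64103, 22.069, 0.0365714 ms; sum = 28.318 ms.
Propagation delays (d/s per hop): 120, 120, 120, 0.000209524 ms; sum = 360 ms.
End-to-end = 388 ms.

388 ms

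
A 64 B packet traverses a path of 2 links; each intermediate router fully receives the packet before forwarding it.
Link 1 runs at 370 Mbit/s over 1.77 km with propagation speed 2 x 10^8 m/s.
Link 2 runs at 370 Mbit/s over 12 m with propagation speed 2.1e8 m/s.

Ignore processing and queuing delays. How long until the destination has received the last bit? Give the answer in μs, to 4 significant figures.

L = 64 × 8 = 512 bits.
Transmission delay per hop = L/R = 512/370000000 = 1.38378 μs; 2 hops → 2.76757 μs.
Propagation delays (d/s per hop): 8.85, 0.0571429 μs; sum = 8.90714 μs.
End-to-end = 11.67 μs.

11.67 μs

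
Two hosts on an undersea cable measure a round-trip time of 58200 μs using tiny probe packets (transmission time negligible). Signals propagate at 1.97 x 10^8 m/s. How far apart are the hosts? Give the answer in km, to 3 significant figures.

5730 km

One-way propagation = RTT/2 = 29100 μs.
d = s × t = 197000000 × 0.0291 = 5730 km.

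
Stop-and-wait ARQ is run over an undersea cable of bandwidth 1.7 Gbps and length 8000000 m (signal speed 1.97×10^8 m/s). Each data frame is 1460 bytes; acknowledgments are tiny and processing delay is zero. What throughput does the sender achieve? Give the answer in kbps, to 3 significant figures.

t_tx = L/R = 11680/1700000000 = 6.87059e-06 s.
t_prop = 8000000/197000000 = 0.0406091 s; RTT = 0.0812183 s.
Cycle = t_tx + RTT = 0.0812251 s.
Throughput = L / cycle = 11680 / 0.0812251 = 144 kbps.

144 kbps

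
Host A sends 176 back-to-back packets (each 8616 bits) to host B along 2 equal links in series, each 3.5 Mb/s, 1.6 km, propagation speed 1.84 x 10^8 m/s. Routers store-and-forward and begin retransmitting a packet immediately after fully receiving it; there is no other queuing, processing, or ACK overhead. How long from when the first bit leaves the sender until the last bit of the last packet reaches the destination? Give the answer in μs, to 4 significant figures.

Per-hop transmission t_tx = L/R = 8616/3500000 = 2461.71 μs.
Per-hop propagation t_prop = 1600/184000000 = 8.69565 μs.
Pipeline fill: first packet needs 2·t_tx to clear all hops; remaining 175 packets each add one t_tx.
Total = (2+176-1)·t_tx + 2·t_prop = 177·2461.71 + 2·8.69565 = 435700 μs.

435700 μs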